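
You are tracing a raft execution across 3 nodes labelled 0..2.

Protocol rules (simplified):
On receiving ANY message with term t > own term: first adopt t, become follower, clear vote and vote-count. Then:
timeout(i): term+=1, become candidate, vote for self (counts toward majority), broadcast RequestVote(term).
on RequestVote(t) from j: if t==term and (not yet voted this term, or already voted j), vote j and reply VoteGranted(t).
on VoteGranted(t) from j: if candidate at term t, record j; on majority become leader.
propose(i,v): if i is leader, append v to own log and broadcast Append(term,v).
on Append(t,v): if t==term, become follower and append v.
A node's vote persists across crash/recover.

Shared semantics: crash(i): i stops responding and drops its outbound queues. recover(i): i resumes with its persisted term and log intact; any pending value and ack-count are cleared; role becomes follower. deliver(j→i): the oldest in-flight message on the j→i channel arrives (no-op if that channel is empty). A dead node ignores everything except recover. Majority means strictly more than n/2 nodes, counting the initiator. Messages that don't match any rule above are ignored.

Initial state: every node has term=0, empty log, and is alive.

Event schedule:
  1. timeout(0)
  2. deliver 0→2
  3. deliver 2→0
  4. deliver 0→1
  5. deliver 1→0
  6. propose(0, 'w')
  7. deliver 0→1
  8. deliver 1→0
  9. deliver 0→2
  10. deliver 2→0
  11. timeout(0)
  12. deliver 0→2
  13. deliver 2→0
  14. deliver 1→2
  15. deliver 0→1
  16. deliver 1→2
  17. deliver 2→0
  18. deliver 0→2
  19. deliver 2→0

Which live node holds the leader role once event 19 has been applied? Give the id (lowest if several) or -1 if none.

0

step 1 timeout(0): 0={cand,t=1,log=-}
step 2 deliver 0→2: 2={foll,t=1,log=-}
step 3 deliver 2→0: 0={lead,t=1,log=-}
step 4 deliver 0→1: 1={foll,t=1,log=-}
step 5 deliver 1→0: —
step 6 propose(0,'w'): 0={lead,t=1,log=w}
step 7 deliver 0→1: 1={foll,t=1,log=w}
step 8 deliver 1→0: —
step 9 deliver 0→2: 2={foll,t=1,log=w}
step 10 deliver 2→0: —
step 11 timeout(0): 0={cand,t=2,log=w}
step 12 deliver 0→2: 2={foll,t=2,log=w}
step 13 deliver 2→0: 0={lead,t=2,log=w}
step 14 deliver 1→2: —
step 15 deliver 0→1: 1={foll,t=2,log=w}
step 16 deliver 1→2: —
step 17 deliver 2→0: —
step 18 deliver 0→2: —
step 19 deliver 2→0: —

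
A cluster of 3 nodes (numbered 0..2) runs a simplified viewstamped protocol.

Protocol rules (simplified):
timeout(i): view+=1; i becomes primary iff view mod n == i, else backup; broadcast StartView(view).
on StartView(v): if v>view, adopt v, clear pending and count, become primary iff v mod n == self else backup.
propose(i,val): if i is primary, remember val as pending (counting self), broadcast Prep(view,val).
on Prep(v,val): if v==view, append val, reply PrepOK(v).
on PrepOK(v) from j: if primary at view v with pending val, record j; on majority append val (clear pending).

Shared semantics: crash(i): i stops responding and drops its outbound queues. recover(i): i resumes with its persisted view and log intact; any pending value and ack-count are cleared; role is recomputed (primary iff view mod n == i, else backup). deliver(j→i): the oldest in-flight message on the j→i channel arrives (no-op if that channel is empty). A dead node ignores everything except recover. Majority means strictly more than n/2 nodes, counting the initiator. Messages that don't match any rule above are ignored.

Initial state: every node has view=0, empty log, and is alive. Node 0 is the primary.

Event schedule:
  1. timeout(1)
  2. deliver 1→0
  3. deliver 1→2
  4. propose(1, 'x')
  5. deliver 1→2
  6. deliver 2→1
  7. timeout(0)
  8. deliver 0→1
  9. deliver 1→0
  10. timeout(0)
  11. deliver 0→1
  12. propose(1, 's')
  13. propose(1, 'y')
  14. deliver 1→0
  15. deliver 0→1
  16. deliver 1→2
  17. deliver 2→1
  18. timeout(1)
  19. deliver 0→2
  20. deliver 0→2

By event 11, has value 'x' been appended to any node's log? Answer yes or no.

yes

step 1 timeout(1): 1={prim,v=1,log=-}
step 2 deliver 1→0: 0={back,v=1,log=-}
step 3 deliver 1→2: 2={back,v=1,log=-}
step 4 propose(1,'x'): —
step 5 deliver 1→2: 2={back,v=1,log=x}
step 6 deliver 2→1: 1={prim,v=1,log=x}
step 7 timeout(0): 0={back,v=2,log=-}
step 8 deliver 0→1: 1={back,v=2,log=x}
step 9 deliver 1→0: —
step 10 timeout(0): 0={prim,v=3,log=-}
step 11 deliver 0→1: 1={back,v=3,log=x}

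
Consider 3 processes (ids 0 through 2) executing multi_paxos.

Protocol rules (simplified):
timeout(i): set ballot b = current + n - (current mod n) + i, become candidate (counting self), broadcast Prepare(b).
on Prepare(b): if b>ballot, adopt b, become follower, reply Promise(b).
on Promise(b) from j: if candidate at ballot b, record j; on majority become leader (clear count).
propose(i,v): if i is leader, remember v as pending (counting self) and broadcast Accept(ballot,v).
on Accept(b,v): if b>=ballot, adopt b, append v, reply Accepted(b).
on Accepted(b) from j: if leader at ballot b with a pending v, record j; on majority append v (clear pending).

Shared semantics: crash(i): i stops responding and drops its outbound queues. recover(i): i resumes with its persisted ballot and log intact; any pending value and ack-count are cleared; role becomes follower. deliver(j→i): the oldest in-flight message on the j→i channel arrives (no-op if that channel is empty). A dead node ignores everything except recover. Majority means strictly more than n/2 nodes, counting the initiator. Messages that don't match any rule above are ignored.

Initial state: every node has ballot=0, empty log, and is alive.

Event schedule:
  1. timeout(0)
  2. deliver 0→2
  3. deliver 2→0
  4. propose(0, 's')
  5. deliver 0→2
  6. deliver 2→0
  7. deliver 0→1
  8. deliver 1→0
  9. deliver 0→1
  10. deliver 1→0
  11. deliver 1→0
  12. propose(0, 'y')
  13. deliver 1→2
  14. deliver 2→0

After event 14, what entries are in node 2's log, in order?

1. timeout(0):  <0:cand b3 ->
2. deliver 0→2:  <2:foll b3 ->
3. deliver 2→0:  <0:lead b3 ->
4. propose(0,'s'):  nop
5. deliver 0→2:  <2:foll b3 s>
6. deliver 2→0:  <0:lead b3 s>
7. deliver 0→1:  <1:foll b3 ->
8. deliver 1→0:  nop
9. deliver 0→1:  <1:foll b3 s>
10. deliver 1→0:  nop
11. deliver 1→0:  nop
12. propose(0,'y'):  nop
13. deliver 1→2:  nop
14. deliver 2→0:  nop

s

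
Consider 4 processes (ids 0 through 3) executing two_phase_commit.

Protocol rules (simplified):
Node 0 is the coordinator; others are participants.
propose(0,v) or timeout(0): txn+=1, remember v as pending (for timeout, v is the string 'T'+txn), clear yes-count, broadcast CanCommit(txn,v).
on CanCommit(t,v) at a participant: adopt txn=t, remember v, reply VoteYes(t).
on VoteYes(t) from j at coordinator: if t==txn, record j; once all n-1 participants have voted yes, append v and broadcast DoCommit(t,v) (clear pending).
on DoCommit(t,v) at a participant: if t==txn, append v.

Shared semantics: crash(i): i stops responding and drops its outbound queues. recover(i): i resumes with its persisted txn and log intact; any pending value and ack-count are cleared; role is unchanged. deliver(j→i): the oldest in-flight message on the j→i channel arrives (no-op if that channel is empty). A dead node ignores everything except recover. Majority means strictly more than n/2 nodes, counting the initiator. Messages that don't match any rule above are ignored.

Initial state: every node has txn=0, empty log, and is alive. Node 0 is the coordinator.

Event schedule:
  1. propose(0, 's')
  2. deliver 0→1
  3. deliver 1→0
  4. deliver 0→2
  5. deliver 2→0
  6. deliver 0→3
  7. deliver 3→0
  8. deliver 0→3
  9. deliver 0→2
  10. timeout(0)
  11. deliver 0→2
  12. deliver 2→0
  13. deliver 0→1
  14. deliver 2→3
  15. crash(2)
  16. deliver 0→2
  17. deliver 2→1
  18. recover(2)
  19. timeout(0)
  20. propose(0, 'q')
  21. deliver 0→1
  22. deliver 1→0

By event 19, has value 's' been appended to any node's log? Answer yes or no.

yes

e1 propose(0,'s'): 0[coor,t=1,-]
e2 deliver 0→1: 1[part,t=1,-]
e3 deliver 1→0: ·
e4 deliver 0→2: 2[part,t=1,-]
e5 deliver 2→0: ·
e6 deliver 0→3: 3[part,t=1,-]
e7 deliver 3→0: 0[coor,t=1,s]
e8 deliver 0→3: 3[part,t=1,s]
e9 deliver 0→2: 2[part,t=1,s]
e10 timeout(0): 0[coor,t=2,s]
e11 deliver 0→2: 2[part,t=2,s]
e12 deliver 2→0: ·
e13 deliver 0→1: 1[part,t=1,s]
e14 deliver 2→3: ·
e15 crash(2): 2[✗part,t=2,s]
e16 deliver 0→2: ·
e17 deliver 2→1: ·
e18 recover(2): 2[part,t=2,s]
e19 timeout(0): 0[coor,t=3,s]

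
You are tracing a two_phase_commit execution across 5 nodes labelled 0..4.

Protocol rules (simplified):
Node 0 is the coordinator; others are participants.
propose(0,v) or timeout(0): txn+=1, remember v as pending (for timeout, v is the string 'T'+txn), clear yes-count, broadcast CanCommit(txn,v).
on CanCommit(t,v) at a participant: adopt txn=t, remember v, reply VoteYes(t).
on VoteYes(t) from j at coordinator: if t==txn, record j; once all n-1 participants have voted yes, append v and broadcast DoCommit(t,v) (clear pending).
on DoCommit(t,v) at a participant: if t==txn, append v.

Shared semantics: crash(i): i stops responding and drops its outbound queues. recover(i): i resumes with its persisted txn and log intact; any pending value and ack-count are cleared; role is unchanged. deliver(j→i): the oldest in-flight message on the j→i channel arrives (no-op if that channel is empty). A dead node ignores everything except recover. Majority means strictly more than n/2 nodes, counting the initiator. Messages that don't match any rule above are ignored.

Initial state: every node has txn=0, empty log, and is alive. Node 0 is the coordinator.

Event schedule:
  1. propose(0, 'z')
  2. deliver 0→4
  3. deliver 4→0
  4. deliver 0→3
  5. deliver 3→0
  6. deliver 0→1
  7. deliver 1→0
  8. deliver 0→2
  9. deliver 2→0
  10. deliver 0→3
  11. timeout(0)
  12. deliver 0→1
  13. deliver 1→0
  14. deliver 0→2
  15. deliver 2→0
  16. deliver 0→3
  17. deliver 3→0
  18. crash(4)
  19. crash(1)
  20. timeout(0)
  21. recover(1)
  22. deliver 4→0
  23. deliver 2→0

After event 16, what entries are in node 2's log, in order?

z

1. propose(0,'z'):  <0:coor t1 ->
2. deliver 0→4:  <4:part t1 ->
3. deliver 4→0:  nop
4. deliver 0→3:  <3:part t1 ->
5. deliver 3→0:  nop
6. deliver 0→1:  <1:part t1 ->
7. deliver 1→0:  nop
8. deliver 0→2:  <2:part t1 ->
9. deliver 2→0:  <0:coor t1 z>
10. deliver 0→3:  <3:part t1 z>
11. timeout(0):  <0:coor t2 z>
12. deliver 0→1:  <1:part t1 z>
13. deliver 1→0:  nop
14. deliver 0→2:  <2:part t1 z>
15. deliver 2→0:  nop
16. deliver 0→3:  <3:part t2 z>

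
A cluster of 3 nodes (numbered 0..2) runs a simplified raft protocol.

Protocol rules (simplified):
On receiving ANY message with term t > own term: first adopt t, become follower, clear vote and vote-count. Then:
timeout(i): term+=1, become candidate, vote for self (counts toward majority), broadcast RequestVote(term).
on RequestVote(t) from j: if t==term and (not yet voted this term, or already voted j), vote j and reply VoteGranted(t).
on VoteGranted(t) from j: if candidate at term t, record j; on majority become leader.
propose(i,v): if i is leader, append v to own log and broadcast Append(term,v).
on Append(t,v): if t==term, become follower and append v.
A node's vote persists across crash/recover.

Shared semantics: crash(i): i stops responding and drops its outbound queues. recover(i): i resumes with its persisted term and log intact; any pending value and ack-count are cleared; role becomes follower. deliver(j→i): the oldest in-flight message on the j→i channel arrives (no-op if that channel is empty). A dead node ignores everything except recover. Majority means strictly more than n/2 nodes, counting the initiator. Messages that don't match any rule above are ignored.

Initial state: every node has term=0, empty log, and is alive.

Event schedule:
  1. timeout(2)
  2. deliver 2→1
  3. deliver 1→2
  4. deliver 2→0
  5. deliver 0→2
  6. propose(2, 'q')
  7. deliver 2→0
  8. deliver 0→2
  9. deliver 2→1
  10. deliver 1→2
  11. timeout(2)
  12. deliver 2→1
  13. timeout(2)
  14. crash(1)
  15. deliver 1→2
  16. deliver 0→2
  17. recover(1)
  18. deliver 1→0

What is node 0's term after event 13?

1

step 1 timeout(2): 2={cand,t=1,log=-}
step 2 deliver 2→1: 1={foll,t=1,log=-}
step 3 deliver 1→2: 2={lead,t=1,log=-}
step 4 deliver 2→0: 0={foll,t=1,log=-}
step 5 deliver 0→2: —
step 6 propose(2,'q'): 2={lead,t=1,log=q}
step 7 deliver 2→0: 0={foll,t=1,log=q}
step 8 deliver 0→2: —
step 9 deliver 2→1: 1={foll,t=1,log=q}
step 10 deliver 1→2: —
step 11 timeout(2): 2={cand,t=2,log=q}
step 12 deliver 2→1: 1={foll,t=2,log=q}
step 13 timeout(2): 2={cand,t=3,log=q}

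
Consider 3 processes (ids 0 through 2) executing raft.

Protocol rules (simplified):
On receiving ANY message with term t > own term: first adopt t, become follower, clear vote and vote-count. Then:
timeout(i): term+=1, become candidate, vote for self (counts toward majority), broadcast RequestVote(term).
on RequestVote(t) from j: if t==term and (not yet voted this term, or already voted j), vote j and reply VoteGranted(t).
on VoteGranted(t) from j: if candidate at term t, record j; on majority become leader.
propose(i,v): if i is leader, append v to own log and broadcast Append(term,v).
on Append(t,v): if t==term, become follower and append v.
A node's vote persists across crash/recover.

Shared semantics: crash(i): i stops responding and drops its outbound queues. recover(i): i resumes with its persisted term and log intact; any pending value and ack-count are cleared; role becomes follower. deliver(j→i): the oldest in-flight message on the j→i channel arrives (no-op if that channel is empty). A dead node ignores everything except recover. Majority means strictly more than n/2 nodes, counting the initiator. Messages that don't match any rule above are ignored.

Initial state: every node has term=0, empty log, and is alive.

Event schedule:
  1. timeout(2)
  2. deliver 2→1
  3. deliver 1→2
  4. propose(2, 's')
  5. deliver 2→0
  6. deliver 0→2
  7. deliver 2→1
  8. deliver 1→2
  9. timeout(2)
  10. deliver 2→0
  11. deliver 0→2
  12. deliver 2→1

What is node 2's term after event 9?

2

1. timeout(2):  <2:cand t1 ->
2. deliver 2→1:  <1:foll t1 ->
3. deliver 1→2:  <2:lead t1 ->
4. propose(2,'s'):  <2:lead t1 s>
5. deliver 2→0:  <0:foll t1 ->
6. deliver 0→2:  nop
7. deliver 2→1:  <1:foll t1 s>
8. deliver 1→2:  nop
9. timeout(2):  <2:cand t2 s>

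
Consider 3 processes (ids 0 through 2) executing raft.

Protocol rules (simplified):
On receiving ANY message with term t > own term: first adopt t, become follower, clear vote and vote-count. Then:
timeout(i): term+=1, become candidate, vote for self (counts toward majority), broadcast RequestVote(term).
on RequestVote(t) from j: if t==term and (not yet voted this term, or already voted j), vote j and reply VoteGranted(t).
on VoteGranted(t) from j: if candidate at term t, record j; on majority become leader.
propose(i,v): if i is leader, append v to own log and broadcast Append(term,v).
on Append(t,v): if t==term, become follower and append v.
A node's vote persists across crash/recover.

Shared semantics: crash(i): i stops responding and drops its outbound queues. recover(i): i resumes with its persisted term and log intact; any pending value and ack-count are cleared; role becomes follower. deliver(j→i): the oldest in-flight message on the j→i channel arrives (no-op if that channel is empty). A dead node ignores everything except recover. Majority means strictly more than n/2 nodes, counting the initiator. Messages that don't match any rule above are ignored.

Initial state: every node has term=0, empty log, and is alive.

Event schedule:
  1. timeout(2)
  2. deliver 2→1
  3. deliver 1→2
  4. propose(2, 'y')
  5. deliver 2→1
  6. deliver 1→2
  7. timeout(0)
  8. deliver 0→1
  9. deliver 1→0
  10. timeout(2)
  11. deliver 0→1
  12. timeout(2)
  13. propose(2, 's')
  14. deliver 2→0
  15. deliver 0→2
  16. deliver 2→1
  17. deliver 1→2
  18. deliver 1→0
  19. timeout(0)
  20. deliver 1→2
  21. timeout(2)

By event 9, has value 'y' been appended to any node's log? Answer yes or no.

[1] timeout(2) → N2(cand t1 [-])
[2] deliver 2→1 → N1(foll t1 [-])
[3] deliver 1→2 → N2(lead t1 [-])
[4] propose(2,'y') → N2(lead t1 [y])
[5] deliver 2→1 → N1(foll t1 [y])
[6] deliver 1→2 → ∅
[7] timeout(0) → N0(cand t1 [-])
[8] deliver 0→1 → ∅
[9] deliver 1→0 → ∅

yes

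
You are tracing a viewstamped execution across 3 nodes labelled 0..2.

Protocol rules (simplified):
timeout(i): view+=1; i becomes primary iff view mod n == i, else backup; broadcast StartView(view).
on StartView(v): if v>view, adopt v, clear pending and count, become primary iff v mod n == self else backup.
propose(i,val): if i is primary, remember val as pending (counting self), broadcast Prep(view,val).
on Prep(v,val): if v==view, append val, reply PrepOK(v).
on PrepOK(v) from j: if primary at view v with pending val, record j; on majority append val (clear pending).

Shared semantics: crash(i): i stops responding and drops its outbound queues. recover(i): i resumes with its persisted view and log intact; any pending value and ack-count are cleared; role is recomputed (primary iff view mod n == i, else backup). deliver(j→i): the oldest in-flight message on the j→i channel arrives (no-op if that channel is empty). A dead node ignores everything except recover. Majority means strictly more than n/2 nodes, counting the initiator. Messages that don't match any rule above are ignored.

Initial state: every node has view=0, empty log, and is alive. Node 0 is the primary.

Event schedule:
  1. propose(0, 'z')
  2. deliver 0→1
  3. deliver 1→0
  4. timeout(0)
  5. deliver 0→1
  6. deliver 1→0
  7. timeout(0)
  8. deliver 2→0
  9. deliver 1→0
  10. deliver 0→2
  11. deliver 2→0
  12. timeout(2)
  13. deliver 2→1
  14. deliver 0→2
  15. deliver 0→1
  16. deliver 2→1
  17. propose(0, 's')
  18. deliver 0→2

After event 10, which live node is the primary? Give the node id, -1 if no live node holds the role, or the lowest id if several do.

1

[1] propose(0,'z') → ∅
[2] deliver 0→1 → N1(back v0 [z])
[3] deliver 1→0 → N0(prim v0 [z])
[4] timeout(0) → N0(back v1 [z])
[5] deliver 0→1 → N1(prim v1 [z])
[6] deliver 1→0 → ∅
[7] timeout(0) → N0(back v2 [z])
[8] deliver 2→0 → ∅
[9] deliver 1→0 → ∅
[10] deliver 0→2 → N2(back v0 [z])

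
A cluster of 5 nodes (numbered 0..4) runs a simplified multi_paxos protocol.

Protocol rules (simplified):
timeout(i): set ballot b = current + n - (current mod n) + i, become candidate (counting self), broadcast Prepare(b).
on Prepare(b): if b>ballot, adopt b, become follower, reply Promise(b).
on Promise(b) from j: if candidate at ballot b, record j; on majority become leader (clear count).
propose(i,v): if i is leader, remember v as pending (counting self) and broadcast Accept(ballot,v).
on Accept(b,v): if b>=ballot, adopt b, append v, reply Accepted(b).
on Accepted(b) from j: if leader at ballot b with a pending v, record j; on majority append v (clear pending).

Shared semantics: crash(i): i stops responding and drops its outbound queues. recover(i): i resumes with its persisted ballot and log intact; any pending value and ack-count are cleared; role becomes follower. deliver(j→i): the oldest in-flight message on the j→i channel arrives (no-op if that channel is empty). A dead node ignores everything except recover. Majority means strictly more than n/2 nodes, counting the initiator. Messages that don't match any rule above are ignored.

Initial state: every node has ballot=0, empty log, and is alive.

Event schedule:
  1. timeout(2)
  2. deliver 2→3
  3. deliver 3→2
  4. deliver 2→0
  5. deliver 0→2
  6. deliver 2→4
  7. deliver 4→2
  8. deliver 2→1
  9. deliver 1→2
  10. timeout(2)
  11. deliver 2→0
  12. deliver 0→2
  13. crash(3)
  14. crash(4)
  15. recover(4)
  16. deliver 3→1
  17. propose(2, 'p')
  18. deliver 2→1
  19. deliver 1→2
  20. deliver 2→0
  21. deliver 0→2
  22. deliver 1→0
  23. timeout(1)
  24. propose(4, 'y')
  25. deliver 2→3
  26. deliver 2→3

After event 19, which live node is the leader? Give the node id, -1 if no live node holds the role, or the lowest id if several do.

2

after 1 — timeout(2): n2:cand/b7/[-]
after 2 — deliver 2→3: n3:foll/b7/[-]
after 3 — deliver 3→2: ·
after 4 — deliver 2→0: n0:foll/b7/[-]
after 5 — deliver 0→2: n2:lead/b7/[-]
after 6 — deliver 2→4: n4:foll/b7/[-]
after 7 — deliver 4→2: ·
after 8 — deliver 2→1: n1:foll/b7/[-]
after 9 — deliver 1→2: ·
after 10 — timeout(2): n2:cand/b12/[-]
after 11 — deliver 2→0: n0:foll/b12/[-]
after 12 — deliver 0→2: ·
after 13 — crash(3): n3:✗foll/b7/[-]
after 14 — crash(4): n4:✗foll/b7/[-]
after 15 — recover(4): n4:foll/b7/[-]
after 16 — deliver 3→1: ·
after 17 — propose(2,'p'): ·
after 18 — deliver 2→1: n1:foll/b12/[-]
after 19 — deliver 1→2: n2:lead/b12/[-]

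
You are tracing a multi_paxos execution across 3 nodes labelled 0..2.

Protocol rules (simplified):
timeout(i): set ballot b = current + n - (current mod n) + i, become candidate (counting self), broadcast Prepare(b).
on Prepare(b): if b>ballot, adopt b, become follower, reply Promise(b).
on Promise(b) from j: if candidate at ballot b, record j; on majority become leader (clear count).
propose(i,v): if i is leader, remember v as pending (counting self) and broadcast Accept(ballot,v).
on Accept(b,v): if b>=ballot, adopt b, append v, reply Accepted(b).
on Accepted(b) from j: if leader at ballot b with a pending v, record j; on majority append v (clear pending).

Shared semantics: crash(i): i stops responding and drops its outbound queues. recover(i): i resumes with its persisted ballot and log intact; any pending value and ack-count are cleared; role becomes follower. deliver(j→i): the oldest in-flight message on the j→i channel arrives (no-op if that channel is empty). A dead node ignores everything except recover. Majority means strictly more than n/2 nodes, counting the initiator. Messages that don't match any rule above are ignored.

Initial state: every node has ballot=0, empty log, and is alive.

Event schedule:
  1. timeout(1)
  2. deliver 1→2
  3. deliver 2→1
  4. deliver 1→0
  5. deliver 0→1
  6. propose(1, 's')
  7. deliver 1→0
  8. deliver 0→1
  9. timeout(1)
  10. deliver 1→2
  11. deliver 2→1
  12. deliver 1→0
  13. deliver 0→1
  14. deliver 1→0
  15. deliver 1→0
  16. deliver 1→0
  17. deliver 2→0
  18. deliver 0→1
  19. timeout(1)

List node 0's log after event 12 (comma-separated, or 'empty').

after 1 — timeout(1): n1:cand/b4/[-]
after 2 — deliver 1→2: n2:foll/b4/[-]
after 3 — deliver 2→1: n1:lead/b4/[-]
after 4 — deliver 1→0: n0:foll/b4/[-]
after 5 — deliver 0→1: ·
after 6 — propose(1,'s'): ·
after 7 — deliver 1→0: n0:foll/b4/[s]
after 8 — deliver 0→1: n1:lead/b4/[s]
after 9 — timeout(1): n1:cand/b7/[s]
after 10 — deliver 1→2: n2:foll/b4/[s]
after 11 — deliver 2→1: ·
after 12 — deliver 1→0: n0:foll/b7/[s]

s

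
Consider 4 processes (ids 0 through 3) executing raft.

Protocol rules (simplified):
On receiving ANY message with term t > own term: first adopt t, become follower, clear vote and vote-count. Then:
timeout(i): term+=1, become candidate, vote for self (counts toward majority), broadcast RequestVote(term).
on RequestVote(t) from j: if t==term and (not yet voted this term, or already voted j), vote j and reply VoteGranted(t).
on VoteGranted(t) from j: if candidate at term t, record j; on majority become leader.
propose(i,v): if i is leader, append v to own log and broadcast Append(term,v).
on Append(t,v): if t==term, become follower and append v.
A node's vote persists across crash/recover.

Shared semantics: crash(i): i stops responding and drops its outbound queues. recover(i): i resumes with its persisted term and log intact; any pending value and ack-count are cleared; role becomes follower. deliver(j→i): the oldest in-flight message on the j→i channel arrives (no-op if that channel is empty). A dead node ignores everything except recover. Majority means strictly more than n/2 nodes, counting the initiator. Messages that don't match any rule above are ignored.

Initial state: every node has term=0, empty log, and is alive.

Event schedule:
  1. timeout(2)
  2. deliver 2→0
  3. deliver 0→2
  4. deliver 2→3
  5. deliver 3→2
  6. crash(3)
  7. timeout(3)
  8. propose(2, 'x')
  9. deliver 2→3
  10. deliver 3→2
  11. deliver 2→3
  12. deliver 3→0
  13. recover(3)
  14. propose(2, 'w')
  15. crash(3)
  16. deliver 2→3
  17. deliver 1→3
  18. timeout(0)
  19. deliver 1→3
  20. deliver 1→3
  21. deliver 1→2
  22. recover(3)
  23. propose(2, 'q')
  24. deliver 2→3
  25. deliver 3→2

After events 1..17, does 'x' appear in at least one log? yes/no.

yes

e1 timeout(2): 2[cand,t=1,-]
e2 deliver 2→0: 0[foll,t=1,-]
e3 deliver 0→2: ·
e4 deliver 2→3: 3[foll,t=1,-]
e5 deliver 3→2: 2[lead,t=1,-]
e6 crash(3): 3[✗foll,t=1,-]
e7 timeout(3): ·
e8 propose(2,'x'): 2[lead,t=1,x]
e9 deliver 2→3: ·
e10 deliver 3→2: ·
e11 deliver 2→3: ·
e12 deliver 3→0: ·
e13 recover(3): 3[foll,t=1,-]
e14 propose(2,'w'): 2[lead,t=1,x,w]
e15 crash(3): 3[✗foll,t=1,-]
e16 deliver 2→3: ·
e17 deliver 1→3: ·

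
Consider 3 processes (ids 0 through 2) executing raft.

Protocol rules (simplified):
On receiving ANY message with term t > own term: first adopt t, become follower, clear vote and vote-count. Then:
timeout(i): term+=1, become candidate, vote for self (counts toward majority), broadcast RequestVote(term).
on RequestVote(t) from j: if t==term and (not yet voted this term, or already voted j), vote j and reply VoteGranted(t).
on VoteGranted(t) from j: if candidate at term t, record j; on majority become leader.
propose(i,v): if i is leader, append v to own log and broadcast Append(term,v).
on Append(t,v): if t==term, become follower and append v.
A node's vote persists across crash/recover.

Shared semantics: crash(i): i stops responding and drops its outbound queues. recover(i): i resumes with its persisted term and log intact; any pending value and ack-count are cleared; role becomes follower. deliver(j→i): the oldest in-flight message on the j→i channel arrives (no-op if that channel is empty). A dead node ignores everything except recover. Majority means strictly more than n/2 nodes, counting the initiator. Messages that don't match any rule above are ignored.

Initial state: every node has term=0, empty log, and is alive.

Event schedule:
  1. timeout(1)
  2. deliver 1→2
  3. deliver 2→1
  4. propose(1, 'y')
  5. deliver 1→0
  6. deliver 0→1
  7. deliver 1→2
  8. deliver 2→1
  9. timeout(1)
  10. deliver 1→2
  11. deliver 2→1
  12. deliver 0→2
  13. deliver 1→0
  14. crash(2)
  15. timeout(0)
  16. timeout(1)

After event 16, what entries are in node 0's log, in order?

step 1 timeout(1): 1={cand,t=1,log=-}
step 2 deliver 1→2: 2={foll,t=1,log=-}
step 3 deliver 2→1: 1={lead,t=1,log=-}
step 4 propose(1,'y'): 1={lead,t=1,log=y}
step 5 deliver 1→0: 0={foll,t=1,log=-}
step 6 deliver 0→1: —
step 7 deliver 1→2: 2={foll,t=1,log=y}
step 8 deliver 2→1: —
step 9 timeout(1): 1={cand,t=2,log=y}
step 10 deliver 1→2: 2={foll,t=2,log=y}
step 11 deliver 2→1: 1={lead,t=2,log=y}
step 12 deliver 0→2: —
step 13 deliver 1→0: 0={foll,t=1,log=y}
step 14 crash(2): 2={✗foll,t=2,log=y}
step 15 timeout(0): 0={cand,t=2,log=y}
step 16 timeout(1): 1={cand,t=3,log=y}

y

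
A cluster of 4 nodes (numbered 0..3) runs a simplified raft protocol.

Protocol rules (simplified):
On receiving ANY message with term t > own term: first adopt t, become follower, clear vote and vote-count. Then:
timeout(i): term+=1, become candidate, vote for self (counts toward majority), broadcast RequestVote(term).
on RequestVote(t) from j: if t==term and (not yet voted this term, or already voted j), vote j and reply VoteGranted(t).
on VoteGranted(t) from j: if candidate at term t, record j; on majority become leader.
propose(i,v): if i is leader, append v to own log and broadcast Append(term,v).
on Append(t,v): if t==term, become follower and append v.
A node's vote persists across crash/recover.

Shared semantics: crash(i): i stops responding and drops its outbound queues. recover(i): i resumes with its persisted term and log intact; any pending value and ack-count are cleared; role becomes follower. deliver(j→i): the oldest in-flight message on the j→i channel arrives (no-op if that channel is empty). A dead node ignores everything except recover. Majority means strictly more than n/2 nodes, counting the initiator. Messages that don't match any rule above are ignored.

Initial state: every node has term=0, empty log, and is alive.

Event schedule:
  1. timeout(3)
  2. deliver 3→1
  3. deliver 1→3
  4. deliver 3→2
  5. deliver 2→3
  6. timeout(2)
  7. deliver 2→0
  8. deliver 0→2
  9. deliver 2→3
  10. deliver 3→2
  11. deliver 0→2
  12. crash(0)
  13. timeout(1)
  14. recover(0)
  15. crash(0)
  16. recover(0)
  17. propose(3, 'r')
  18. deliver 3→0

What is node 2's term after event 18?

2

e1 timeout(3): 3[cand,t=1,-]
e2 deliver 3→1: 1[foll,t=1,-]
e3 deliver 1→3: ·
e4 deliver 3→2: 2[foll,t=1,-]
e5 deliver 2→3: 3[lead,t=1,-]
e6 timeout(2): 2[cand,t=2,-]
e7 deliver 2→0: 0[foll,t=2,-]
e8 deliver 0→2: ·
e9 deliver 2→3: 3[foll,t=2,-]
e10 deliver 3→2: 2[lead,t=2,-]
e11 deliver 0→2: ·
e12 crash(0): 0[✗foll,t=2,-]
e13 timeout(1): 1[cand,t=2,-]
e14 recover(0): 0[foll,t=2,-]
e15 crash(0): 0[✗foll,t=2,-]
e16 recover(0): 0[foll,t=2,-]
e17 propose(3,'r'): ·
e18 deliver 3→0: ·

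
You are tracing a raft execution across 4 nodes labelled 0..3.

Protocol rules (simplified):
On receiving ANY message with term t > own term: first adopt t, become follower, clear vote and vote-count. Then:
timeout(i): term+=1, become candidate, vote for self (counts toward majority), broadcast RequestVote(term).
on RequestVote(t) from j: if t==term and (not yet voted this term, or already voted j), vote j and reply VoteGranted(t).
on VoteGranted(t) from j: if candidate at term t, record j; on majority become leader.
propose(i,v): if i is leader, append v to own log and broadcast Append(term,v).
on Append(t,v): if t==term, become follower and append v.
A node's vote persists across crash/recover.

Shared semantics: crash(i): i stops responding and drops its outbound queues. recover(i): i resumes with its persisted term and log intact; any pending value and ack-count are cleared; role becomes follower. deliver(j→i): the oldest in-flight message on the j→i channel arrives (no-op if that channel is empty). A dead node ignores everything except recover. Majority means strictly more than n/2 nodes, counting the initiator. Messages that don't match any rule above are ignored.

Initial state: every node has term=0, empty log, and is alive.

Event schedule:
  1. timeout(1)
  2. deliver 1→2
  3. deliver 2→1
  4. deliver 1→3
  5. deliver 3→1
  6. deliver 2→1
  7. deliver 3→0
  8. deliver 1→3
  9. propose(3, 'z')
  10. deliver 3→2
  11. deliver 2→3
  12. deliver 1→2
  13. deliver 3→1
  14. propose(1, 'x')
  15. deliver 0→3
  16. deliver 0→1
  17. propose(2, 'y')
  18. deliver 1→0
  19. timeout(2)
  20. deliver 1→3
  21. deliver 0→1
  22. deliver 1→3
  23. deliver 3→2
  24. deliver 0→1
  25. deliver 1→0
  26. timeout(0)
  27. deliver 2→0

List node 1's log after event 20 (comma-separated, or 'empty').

x

[1] timeout(1) → N1(cand t1 [-])
[2] deliver 1→2 → N2(foll t1 [-])
[3] deliver 2→1 → ∅
[4] deliver 1→3 → N3(foll t1 [-])
[5] deliver 3→1 → N1(lead t1 [-])
[6] deliver 2→1 → ∅
[7] deliver 3→0 → ∅
[8] deliver 1→3 → ∅
[9] propose(3,'z') → ∅
[10] deliver 3→2 → ∅
[11] deliver 2→3 → ∅
[12] deliver 1→2 → ∅
[13] deliver 3→1 → ∅
[14] propose(1,'x') → N1(lead t1 [x])
[15] deliver 0→3 → ∅
[16] deliver 0→1 → ∅
[17] propose(2,'y') → ∅
[18] deliver 1→0 → N0(foll t1 [-])
[19] timeout(2) → N2(cand t2 [-])
[20] deliver 1→3 → N3(foll t1 [x])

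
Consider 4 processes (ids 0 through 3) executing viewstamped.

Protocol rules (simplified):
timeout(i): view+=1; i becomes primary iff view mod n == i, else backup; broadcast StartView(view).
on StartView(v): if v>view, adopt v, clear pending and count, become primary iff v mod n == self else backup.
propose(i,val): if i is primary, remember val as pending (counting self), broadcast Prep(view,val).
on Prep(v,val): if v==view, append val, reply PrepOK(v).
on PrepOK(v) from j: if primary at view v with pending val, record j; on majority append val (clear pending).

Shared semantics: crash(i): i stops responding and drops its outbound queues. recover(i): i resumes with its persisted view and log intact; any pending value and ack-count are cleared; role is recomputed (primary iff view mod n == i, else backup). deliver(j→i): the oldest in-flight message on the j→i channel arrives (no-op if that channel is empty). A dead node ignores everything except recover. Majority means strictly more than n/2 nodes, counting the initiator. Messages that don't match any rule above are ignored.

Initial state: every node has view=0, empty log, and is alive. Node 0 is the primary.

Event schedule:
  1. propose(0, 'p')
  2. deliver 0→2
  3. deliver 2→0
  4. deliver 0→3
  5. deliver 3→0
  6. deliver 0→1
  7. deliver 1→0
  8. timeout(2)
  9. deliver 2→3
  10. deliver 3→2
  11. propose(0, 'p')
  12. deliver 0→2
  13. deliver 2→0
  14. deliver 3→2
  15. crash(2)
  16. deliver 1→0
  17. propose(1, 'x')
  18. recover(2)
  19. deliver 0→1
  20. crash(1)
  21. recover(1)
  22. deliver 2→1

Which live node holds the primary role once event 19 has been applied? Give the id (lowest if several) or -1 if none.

-1

after 1 — propose(0,'p'): ·
after 2 — deliver 0→2: n2:back/v0/[p]
after 3 — deliver 2→0: ·
after 4 — deliver 0→3: n3:back/v0/[p]
after 5 — deliver 3→0: n0:prim/v0/[p]
after 6 — deliver 0→1: n1:back/v0/[p]
after 7 — deliver 1→0: ·
after 8 — timeout(2): n2:back/v1/[p]
after 9 — deliver 2→3: n3:back/v1/[p]
after 10 — deliver 3→2: ·
after 11 — propose(0,'p'): ·
after 12 — deliver 0→2: ·
after 13 — deliver 2→0: n0:back/v1/[p]
after 14 — deliver 3→2: ·
after 15 — crash(2): n2:✗back/v1/[p]
after 16 — deliver 1→0: ·
after 17 — propose(1,'x'): ·
after 18 — recover(2): n2:back/v1/[p]
after 19 — deliver 0→1: n1:back/v0/[p,p]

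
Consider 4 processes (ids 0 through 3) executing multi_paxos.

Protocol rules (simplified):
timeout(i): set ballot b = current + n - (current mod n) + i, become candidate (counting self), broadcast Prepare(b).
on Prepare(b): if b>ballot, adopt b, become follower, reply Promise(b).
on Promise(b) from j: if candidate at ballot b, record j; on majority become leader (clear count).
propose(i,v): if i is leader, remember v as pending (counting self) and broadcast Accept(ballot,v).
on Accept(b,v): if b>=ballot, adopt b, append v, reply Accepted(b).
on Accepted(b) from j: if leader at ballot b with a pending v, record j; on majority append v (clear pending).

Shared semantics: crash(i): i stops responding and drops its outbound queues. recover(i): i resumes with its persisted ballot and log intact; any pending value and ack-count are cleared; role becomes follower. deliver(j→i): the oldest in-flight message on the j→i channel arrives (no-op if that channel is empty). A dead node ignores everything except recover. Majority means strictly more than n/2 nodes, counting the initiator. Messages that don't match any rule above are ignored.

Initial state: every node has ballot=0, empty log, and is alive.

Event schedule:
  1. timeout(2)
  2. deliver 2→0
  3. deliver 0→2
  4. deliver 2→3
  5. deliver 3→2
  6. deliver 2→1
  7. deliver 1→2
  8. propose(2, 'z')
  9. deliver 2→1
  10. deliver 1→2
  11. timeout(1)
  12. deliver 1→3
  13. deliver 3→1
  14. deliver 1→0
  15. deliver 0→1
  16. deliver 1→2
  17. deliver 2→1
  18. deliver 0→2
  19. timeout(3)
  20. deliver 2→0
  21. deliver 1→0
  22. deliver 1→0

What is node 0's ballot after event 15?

[1] timeout(2) → N2(cand b6 [-])
[2] deliver 2→0 → N0(foll b6 [-])
[3] deliver 0→2 → ∅
[4] deliver 2→3 → N3(foll b6 [-])
[5] deliver 3→2 → N2(lead b6 [-])
[6] deliver 2→1 → N1(foll b6 [-])
[7] deliver 1→2 → ∅
[8] propose(2,'z') → ∅
[9] deliver 2→1 → N1(foll b6 [z])
[10] deliver 1→2 → ∅
[11] timeout(1) → N1(cand b9 [z])
[12] deliver 1→3 → N3(foll b9 [-])
[13] deliver 3→1 → ∅
[14] deliver 1→0 → N0(foll b9 [-])
[15] deliver 0→1 → N1(lead b9 [z])

9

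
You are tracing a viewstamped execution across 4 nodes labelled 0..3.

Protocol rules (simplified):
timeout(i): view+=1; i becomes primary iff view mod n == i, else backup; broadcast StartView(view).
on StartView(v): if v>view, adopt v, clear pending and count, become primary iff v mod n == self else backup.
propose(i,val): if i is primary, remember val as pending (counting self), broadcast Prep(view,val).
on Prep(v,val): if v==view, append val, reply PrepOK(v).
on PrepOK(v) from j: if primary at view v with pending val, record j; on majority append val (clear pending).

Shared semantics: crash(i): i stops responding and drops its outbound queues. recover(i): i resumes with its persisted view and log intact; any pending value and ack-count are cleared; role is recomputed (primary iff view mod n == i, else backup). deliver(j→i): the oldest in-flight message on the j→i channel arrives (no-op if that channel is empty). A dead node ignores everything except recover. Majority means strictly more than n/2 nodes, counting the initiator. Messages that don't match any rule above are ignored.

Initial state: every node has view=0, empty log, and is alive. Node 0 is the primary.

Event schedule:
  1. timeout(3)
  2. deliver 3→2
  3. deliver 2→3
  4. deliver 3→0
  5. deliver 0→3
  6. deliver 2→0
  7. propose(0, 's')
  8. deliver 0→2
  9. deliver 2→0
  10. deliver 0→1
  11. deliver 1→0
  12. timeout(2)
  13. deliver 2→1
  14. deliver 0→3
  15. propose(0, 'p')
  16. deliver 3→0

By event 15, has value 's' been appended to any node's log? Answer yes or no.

after 1 — timeout(3): n3:back/v1/[-]
after 2 — deliver 3→2: n2:back/v1/[-]
after 3 — deliver 2→3: ·
after 4 — deliver 3→0: n0:back/v1/[-]
after 5 — deliver 0→3: ·
after 6 — deliver 2→0: ·
after 7 — propose(0,'s'): ·
after 8 — deliver 0→2: ·
after 9 — deliver 2→0: ·
after 10 — deliver 0→1: ·
after 11 — deliver 1→0: ·
after 12 — timeout(2): n2:prim/v2/[-]
after 13 — deliver 2→1: n1:back/v2/[-]
after 14 — deliver 0→3: ·
after 15 — propose(0,'p'): ·

no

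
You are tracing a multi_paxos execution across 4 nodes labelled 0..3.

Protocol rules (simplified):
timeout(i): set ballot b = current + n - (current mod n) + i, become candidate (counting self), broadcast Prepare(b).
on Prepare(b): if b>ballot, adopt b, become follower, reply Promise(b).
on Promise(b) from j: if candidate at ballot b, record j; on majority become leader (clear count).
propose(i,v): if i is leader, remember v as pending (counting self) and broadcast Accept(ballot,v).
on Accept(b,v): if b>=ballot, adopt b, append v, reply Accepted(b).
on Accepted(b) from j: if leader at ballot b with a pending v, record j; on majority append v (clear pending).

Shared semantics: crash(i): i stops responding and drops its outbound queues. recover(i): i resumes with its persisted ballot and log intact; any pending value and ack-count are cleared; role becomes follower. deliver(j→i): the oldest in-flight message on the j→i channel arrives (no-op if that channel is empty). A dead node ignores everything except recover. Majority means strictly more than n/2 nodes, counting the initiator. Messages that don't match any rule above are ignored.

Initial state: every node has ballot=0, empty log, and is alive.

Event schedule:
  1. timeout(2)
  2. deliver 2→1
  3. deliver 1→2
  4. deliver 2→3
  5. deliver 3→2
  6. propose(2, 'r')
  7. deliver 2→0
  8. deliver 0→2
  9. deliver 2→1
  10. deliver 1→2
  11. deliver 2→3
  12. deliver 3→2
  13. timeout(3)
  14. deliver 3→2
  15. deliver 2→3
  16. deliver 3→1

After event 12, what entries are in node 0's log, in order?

after 1 — timeout(2): n2:cand/b6/[-]
after 2 — deliver 2→1: n1:foll/b6/[-]
after 3 — deliver 1→2: ·
after 4 — deliver 2→3: n3:foll/b6/[-]
after 5 — deliver 3→2: n2:lead/b6/[-]
after 6 — propose(2,'r'): ·
after 7 — deliver 2→0: n0:foll/b6/[-]
after 8 — deliver 0→2: ·
after 9 — deliver 2→1: n1:foll/b6/[r]
after 10 — deliver 1→2: ·
after 11 — deliver 2→3: n3:foll/b6/[r]
after 12 — deliver 3→2: n2:lead/b6/[r]

empty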